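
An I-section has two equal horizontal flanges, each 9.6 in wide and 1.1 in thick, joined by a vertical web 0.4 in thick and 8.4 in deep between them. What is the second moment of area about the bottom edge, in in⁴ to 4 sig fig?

Split into non-overlapping primitives; take the origin at the lower-left of the bounding box.
Bottom flange: 9.6 × 1.1, A = 10.56 in², y = 0.55 in, Ī = 1.0648 in⁴.
Web: 0.4 × 8.4, A = 3.36 in², y = 5.3 in, Ī = 19.7568 in⁴.
Top flange: 9.6 × 1.1, A = 10.56 in², y = 10.05 in, Ī = 1.0648 in⁴.
Transfer each piece to the bottom edge using Ī + A·d² with d = y − 0:
  bottom flange: d = 0.55 in → contributes +4.2592 in⁴
  web: d = 5.3 in → contributes +114.139 in⁴
  top flange: d = 10.05 in → contributes +1067.65 in⁴
Total I = 1186.05 in⁴.

I_base ≈ 1186 in⁴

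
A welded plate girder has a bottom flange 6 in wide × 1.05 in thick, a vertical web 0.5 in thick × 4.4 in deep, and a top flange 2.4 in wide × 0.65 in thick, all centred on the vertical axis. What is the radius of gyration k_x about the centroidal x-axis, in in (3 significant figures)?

Treat the section as a set of non-overlapping primitives; coordinates are from the bounding-box lower-left.
Bottom plate: 6 × 1.05, A = 6.3 in², y = 0.525 in, Ī = 0.57881 in⁴.
Web plate: 0.5 × 4.4, A = 2.2 in², y = 3.25 in, Ī = 3.5493 in⁴.
Top plate: 2.4 × 0.65, A = 1.56 in², y = 5.775 in, Ī = 0.054925 in⁴.
Centroid: ȳ = ΣA·y / ΣA = 1.935 in.
Transfer each piece to the centroidal x-axis using Ī + A·d² with d = y − 1.935:
  bottom plate: d = -1.41 in → contributes +13.105 in⁴
  web plate: d = 1.315 in → contributes +7.3534 in⁴
  top plate: d = 3.84 in → contributes +23.058 in⁴
Total I = 43.516 in⁴.
Radius of gyration: k = √(I/A) = √(43.516 / 10.06) = 2.0798 in.

k_x ≈ 2.08 in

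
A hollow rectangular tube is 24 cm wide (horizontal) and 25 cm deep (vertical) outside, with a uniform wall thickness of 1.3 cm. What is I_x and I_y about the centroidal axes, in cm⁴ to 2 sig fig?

Decompose the section into non-overlapping parts with the origin at the bottom-left of its bounding rectangle.
Outer rectangle: 24 × 25, A = 600 cm², y = 12.5 cm, Ī = 31 250 cm⁴.
Inner void (subtracted): 21.4 × 22.4, A = 479.4 cm², y = 12.5 cm, Ī = 20 044 cm⁴.
By symmetry the centroid is at mid-height, ȳ = 12.5 cm.
All pieces are centred on the centroidal x-axis, so I = ΣĪ (holes subtracted) = 11 206 cm⁴.
Repeating about the centroidal y-axis gives I_y = 10 506 cm⁴.

I_x ≈ 1.1 × 10⁴ cm⁴, I_y ≈ 1.1 × 10⁴ cm⁴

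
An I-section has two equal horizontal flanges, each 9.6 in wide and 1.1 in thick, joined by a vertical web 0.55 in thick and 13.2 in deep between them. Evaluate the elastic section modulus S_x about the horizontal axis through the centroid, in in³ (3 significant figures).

S_x ≈ 154 in³

Split into non-overlapping primitives; take the origin at the lower-left of the bounding box.
Bottom flange: 9.6 × 1.1, A = 10.56 in², y = 0.55 in, Ī = 1.0648 in⁴.
Web: 0.55 × 13.2, A = 7.26 in², y = 7.7 in, Ī = 105.42 in⁴.
Top flange: 9.6 × 1.1, A = 10.56 in², y = 14.85 in, Ī = 1.0648 in⁴.
By symmetry the centroid is at mid-height, ȳ = 7.7 in.
Transfer each piece to the horizontal axis through the centroid using Ī + A·d² with d = y − 7.7:
  bottom flange: d = -7.15 in → contributes +540.92 in⁴
  web: d = 0 in → contributes +105.42 in⁴
  top flange: d = 7.15 in → contributes +540.92 in⁴
Total I = 1187.3 in⁴.
Extreme fibre distance c = 7.7 in; S = I/c = 154.19 in³.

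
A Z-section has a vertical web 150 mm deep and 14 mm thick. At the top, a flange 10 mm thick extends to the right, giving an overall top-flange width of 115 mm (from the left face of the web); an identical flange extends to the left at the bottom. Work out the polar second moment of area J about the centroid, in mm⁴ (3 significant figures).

Treat the section as a set of non-overlapping primitives; coordinates are from the bounding-box lower-left.
Web: 14 × 150, A = 2 100 mm², y = 75 mm, Ī = 3 937 500 mm⁴.
Top flange (beyond web): 101 × 10, A = 1 010 mm², y = 145 mm, Ī = 8416.7 mm⁴.
Bottom flange (beyond web): 101 × 10, A = 1 010 mm², y = 5 mm, Ī = 8416.7 mm⁴.
Centroid: ȳ = ΣA·y / ΣA = 75 mm.
Transfer each piece to the centroidal x-axis using Ī + A·d² with d = y − 75:
  web: d = 0 mm → contributes +3 937 500 mm⁴
  top flange (beyond web): d = 70 mm → contributes +4 957 417 mm⁴
  bottom flange (beyond web): d = -70 mm → contributes +4 957 417 mm⁴
Total I = 13 852 333 mm⁴.
For the y-axis: x̄ = 108 mm.
Repeating about the centroidal y-axis gives I_y = 8 430 093 mm⁴.
Polar second moment: J = I_x + I_y = 22 282 427 mm⁴.

J ≈ 2.23 × 10⁷ mm⁴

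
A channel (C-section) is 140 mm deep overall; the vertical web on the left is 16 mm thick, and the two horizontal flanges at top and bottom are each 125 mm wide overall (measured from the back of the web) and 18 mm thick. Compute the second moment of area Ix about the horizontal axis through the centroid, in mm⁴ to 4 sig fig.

Break the section into simple shapes (no overlaps), measuring from the bottom-left corner of the bounding box.
Web: 16 × 140, A = 2 240 mm², y = 70 mm, Ī = 3 658 667 mm⁴.
Top flange (beyond web): 109 × 18, A = 1 962 mm², y = 131 mm, Ī = 52 974 mm⁴.
Bottom flange (beyond web): 109 × 18, A = 1 962 mm², y = 9 mm, Ī = 52 974 mm⁴.
By symmetry the centroid is at mid-height, ȳ = 70 mm.
Transfer each piece to the horizontal axis through the centroid using Ī + A·d² with d = y − 70:
  web: d = 0 mm → contributes +3 658 667 mm⁴
  top flange (beyond web): d = 61 mm → contributes +7 353 576 mm⁴
  bottom flange (beyond web): d = -61 mm → contributes +7 353 576 mm⁴
Total I = 18 365 819 mm⁴.

Ix ≈ 1.837 × 10⁷ mm⁴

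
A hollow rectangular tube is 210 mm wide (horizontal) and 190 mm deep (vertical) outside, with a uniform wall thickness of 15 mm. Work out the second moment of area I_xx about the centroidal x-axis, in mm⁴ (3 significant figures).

I_xx ≈ 5.86 × 10⁷ mm⁴

Decompose the section into non-overlapping parts with the origin at the bottom-left of its bounding rectangle.
Outer rectangle: 210 × 190, A = 39 900 mm², y = 95 mm, Ī = 120 032 500 mm⁴.
Inner void (subtracted): 180 × 160, A = 28 800 mm², y = 95 mm, Ī = 61 440 000 mm⁴.
By symmetry the centroid is at mid-height, ȳ = 95 mm.
All pieces are centred on the centroidal x-axis, so I = ΣĪ (holes subtracted) = 58 592 500 mm⁴.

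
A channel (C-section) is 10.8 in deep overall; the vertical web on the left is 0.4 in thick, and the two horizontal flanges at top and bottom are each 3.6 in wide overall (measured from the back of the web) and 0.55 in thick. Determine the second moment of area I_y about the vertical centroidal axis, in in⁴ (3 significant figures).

I_y ≈ 9.35 in⁴

Split into non-overlapping primitives; take the origin at the lower-left of the bounding box.
Web: 0.4 × 10.8, A = 4.32 in², x = 0.2 in, Ī = 0.0576 in⁴.
Top flange (beyond web): 3.2 × 0.55, A = 1.76 in², x = 2 in, Ī = 1.5019 in⁴.
Bottom flange (beyond web): 3.2 × 0.55, A = 1.76 in², x = 2 in, Ī = 1.5019 in⁴.
Centroid: x̄ = ΣA·x / ΣA = 1.0082 in.
Transfer each piece to the vertical centroidal axis using Ī + A·d² with d = x − 1.0082:
  web: d = -0.80816 in → contributes +2.8791 in⁴
  top flange (beyond web): d = 0.99184 in → contributes +3.2332 in⁴
  bottom flange (beyond web): d = 0.99184 in → contributes +3.2332 in⁴
Total I = 9.3456 in⁴.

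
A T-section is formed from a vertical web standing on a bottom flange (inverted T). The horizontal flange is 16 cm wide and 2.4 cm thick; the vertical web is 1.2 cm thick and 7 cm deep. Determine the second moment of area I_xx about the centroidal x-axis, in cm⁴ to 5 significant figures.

Decompose the section into non-overlapping parts with the origin at the bottom-left of its bounding rectangle.
Flange: 16 × 2.4, A = 38.4 cm², y = 1.2 cm, Ī = 18.432 cm⁴.
Web: 1.2 × 7, A = 8.4 cm², y = 5.9 cm, Ī = 34.3 cm⁴.
Centroid: ȳ = ΣA·y / ΣA = 2.04359 cm.
Transfer each piece to the centroidal x-axis using Ī + A·d² with d = y − 2.04359:
  flange: d = -0.8435897 cm → contributes +45.75912 cm⁴
  web: d = 3.85641 cm → contributes +159.224 cm⁴
Total I = 204.9831 cm⁴.

I_xx ≈ 204.98 cm⁴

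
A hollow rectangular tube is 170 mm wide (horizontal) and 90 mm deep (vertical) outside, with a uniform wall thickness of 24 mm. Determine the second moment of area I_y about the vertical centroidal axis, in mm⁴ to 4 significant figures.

I_y ≈ 3.049 × 10⁷ mm⁴

Split into non-overlapping primitives; take the origin at the lower-left of the bounding box.
Outer rectangle: 170 × 90, A = 15 300 mm², x = 85 mm, Ī = 36 847 500 mm⁴.
Inner void (subtracted): 122 × 42, A = 5 124 mm², x = 85 mm, Ī = 6 355 468 mm⁴.
By symmetry the centroid is at mid-width, x̄ = 85 mm.
All pieces are centred on the vertical centroidal axis, so I = ΣĪ (holes subtracted) = 30 492 032 mm⁴.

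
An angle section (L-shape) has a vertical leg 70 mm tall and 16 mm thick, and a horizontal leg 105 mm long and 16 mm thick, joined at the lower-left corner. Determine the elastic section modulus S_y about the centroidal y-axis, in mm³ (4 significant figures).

Treat the section as a set of non-overlapping primitives; coordinates are from the bounding-box lower-left.
Vertical leg: 16 × 70, A = 1 120 mm², x = 8 mm, Ī = 23893.3 mm⁴.
Horizontal leg (remainder): 89 × 16, A = 1 424 mm², x = 60.5 mm, Ī = 939 959 mm⁴.
Centroid: x̄ = ΣA·x / ΣA = 37.3868 mm.
Transfer each piece to the centroidal y-axis using Ī + A·d² with d = x − 37.3868:
  vertical leg: d = -29.3868 mm → contributes +991 107 mm⁴
  horizontal leg (remainder): d = 23.1132 mm → contributes +1 700 688 mm⁴
Total I = 2 691 795 mm⁴.
Extreme fibre distance c = 67.6132 mm; S = I/c = 39811.7 mm³.

S_y ≈ 3.981 × 10⁴ mm³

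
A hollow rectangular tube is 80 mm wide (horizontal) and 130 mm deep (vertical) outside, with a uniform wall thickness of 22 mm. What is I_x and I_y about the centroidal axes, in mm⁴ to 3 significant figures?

Treat the section as a set of non-overlapping primitives; coordinates are from the bounding-box lower-left.
Outer rectangle: 80 × 130, A = 10 400 mm², y = 65 mm, Ī = 14 646 667 mm⁴.
Inner void (subtracted): 36 × 86, A = 3 096 mm², y = 65 mm, Ī = 1 908 168 mm⁴.
By symmetry the centroid is at mid-height, ȳ = 65 mm.
All pieces are centred on the centroidal x-axis, so I = ΣĪ (holes subtracted) = 12 738 499 mm⁴.
Repeating about the centroidal y-axis gives I_y = 5 212 299 mm⁴.

I_x ≈ 1.27 × 10⁷ mm⁴, I_y ≈ 5.21 × 10⁶ mm⁴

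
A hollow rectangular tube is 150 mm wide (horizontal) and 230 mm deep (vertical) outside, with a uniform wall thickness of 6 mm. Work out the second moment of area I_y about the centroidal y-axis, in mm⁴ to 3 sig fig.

I_y ≈ 1.69 × 10⁷ mm⁴

Treat the section as a set of non-overlapping primitives; coordinates are from the bounding-box lower-left.
Outer rectangle: 150 × 230, A = 34 500 mm², x = 75 mm, Ī = 64 687 500 mm⁴.
Inner void (subtracted): 138 × 218, A = 30 084 mm², x = 75 mm, Ī = 47 743 308 mm⁴.
By symmetry the centroid is at mid-width, x̄ = 75 mm.
All pieces are centred on the centroidal y-axis, so I = ΣĪ (holes subtracted) = 16 944 192 mm⁴.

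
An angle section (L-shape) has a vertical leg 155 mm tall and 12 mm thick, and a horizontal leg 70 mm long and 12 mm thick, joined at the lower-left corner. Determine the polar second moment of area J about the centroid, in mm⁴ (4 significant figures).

J ≈ 7.159 × 10⁶ mm⁴

Treat the section as a set of non-overlapping primitives; coordinates are from the bounding-box lower-left.
Vertical leg: 12 × 155, A = 1 860 mm², y = 77.5 mm, Ī = 3 723 875 mm⁴.
Horizontal leg (remainder): 58 × 12, A = 696 mm², y = 6 mm, Ī = 8 352 mm⁴.
Centroid: ȳ = ΣA·y / ΣA = 58.0305 mm.
Transfer each piece to the centroidal x-axis using Ī + A·d² with d = y − 58.0305:
  vertical leg: d = 19.4695 mm → contributes +4 428 928 mm⁴
  horizontal leg (remainder): d = -52.0305 mm → contributes +1 892 546 mm⁴
Total I = 6 321 474 mm⁴.
For the y-axis: x̄ = 15.5305 mm.
Repeating about the centroidal y-axis gives I_y = 837 869 mm⁴.
Polar second moment: J = I_x + I_y = 7 159 342 mm⁴.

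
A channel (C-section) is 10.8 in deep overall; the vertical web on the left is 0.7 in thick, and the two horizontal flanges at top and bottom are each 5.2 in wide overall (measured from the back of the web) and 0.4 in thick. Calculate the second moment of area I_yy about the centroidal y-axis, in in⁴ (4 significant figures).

I_yy ≈ 22.87 in⁴

Split into non-overlapping primitives; take the origin at the lower-left of the bounding box.
Web: 0.7 × 10.8, A = 7.56 in², x = 0.35 in, Ī = 0.3087 in⁴.
Top flange (beyond web): 4.5 × 0.4, A = 1.8 in², x = 2.95 in, Ī = 3.0375 in⁴.
Bottom flange (beyond web): 4.5 × 0.4, A = 1.8 in², x = 2.95 in, Ī = 3.0375 in⁴.
Centroid: x̄ = ΣA·x / ΣA = 1.18871 in.
Transfer each piece to the centroidal y-axis using Ī + A·d² with d = x − 1.18871:
  web: d = -0.83871 in → contributes +5.62666 in⁴
  top flange (beyond web): d = 1.76129 in → contributes +8.62136 in⁴
  bottom flange (beyond web): d = 1.76129 in → contributes +8.62136 in⁴
Total I = 22.8694 in⁴.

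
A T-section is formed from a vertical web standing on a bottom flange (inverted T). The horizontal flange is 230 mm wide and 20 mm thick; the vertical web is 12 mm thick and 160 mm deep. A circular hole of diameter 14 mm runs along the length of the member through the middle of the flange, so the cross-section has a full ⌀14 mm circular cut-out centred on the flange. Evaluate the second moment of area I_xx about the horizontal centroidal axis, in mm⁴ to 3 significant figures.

Treat the section as a set of non-overlapping primitives; coordinates are from the bounding-box lower-left.
Flange: 230 × 20, A = 4 600 mm², y = 10 mm, Ī = 153 333 mm⁴.
Web: 12 × 160, A = 1 920 mm², y = 100 mm, Ī = 4 096 000 mm⁴.
Hole (subtracted): ⌀14, A = 153.94 mm², y = 10 mm, Ī = 1885.7 mm⁴.
Centroid: ȳ = ΣA·y / ΣA = 37.144 mm.
Transfer each piece to the horizontal centroidal axis using Ī + A·d² with d = y − 37.144:
  flange: d = -27.144 mm → contributes +3 542 583 mm⁴
  web: d = 62.856 mm → contributes +11 681 698 mm⁴
  hole: d = -27.144 mm → contributes −115 306 mm⁴
Total I = 15 108 975 mm⁴.

I_xx ≈ 1.51 × 10⁷ mm⁴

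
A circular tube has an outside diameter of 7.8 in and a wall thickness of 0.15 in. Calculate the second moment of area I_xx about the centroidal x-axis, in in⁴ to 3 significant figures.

Split into non-overlapping primitives; take the origin at the lower-left of the bounding box.
Outer circle: ⌀7.8, A = 47.784 in², y = 3.9 in, Ī = 181.7 in⁴.
Bore (subtracted): ⌀7.5, A = 44.179 in², y = 3.9 in, Ī = 155.32 in⁴.
By symmetry the centroid is at mid-height, ȳ = 3.9 in.
All pieces are centred on the centroidal x-axis, so I = ΣĪ (holes subtracted) = 26.382 in⁴.

I_xx ≈ 26.4 in⁴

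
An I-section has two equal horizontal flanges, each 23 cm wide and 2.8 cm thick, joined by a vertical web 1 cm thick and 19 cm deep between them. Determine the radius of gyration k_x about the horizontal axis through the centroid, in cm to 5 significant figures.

Break the section into simple shapes (no overlaps), measuring from the bottom-left corner of the bounding box.
Bottom flange: 23 × 2.8, A = 64.4 cm², y = 1.4 cm, Ī = 42.07467 cm⁴.
Web: 1 × 19, A = 19 cm², y = 12.3 cm, Ī = 571.5833 cm⁴.
Top flange: 23 × 2.8, A = 64.4 cm², y = 23.2 cm, Ī = 42.07467 cm⁴.
By symmetry the centroid is at mid-height, ȳ = 12.3 cm.
Transfer each piece to the horizontal axis through the centroid using Ī + A·d² with d = y − 12.3:
  bottom flange: d = -10.9 cm → contributes +7693.439 cm⁴
  web: d = 0 cm → contributes +571.5833 cm⁴
  top flange: d = 10.9 cm → contributes +7693.439 cm⁴
Total I = 15958.46 cm⁴.
Radius of gyration: k = √(I/A) = √(15958.46 / 147.8) = 10.39102 cm.

k_x ≈ 10.391 cm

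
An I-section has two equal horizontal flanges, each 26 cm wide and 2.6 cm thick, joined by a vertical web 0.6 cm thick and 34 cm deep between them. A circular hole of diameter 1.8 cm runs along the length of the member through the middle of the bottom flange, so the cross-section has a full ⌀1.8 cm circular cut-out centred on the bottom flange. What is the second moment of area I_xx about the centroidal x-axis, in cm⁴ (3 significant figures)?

I_xx ≈ 4.65 × 10⁴ cm⁴

Treat the section as a set of non-overlapping primitives; coordinates are from the bounding-box lower-left.
Bottom flange: 26 × 2.6, A = 67.6 cm², y = 1.3 cm, Ī = 38.081 cm⁴.
Web: 0.6 × 34, A = 20.4 cm², y = 19.6 cm, Ī = 1965.2 cm⁴.
Top flange: 26 × 2.6, A = 67.6 cm², y = 37.9 cm, Ī = 38.081 cm⁴.
Hole (subtracted): ⌀1.8, A = 2.5447 cm², y = 1.3 cm, Ī = 0.5153 cm⁴.
Centroid: ȳ = ΣA·y / ΣA = 19.904 cm.
Transfer each piece to the centroidal x-axis using Ī + A·d² with d = y − 19.904:
  bottom flange: d = -18.604 cm → contributes +23 436 cm⁴
  web: d = -0.30425 cm → contributes +1967.1 cm⁴
  top flange: d = 17.996 cm → contributes +21 930 cm⁴
  hole: d = -18.604 cm → contributes −881.28 cm⁴
Total I = 46 452 cm⁴.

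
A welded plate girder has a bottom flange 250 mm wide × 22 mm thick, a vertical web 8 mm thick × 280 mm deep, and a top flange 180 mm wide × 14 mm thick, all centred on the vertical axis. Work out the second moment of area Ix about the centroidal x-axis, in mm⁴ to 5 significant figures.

Ix ≈ 1.7413 × 10⁸ mm⁴

Split into non-overlapping primitives; take the origin at the lower-left of the bounding box.
Bottom plate: 250 × 22, A = 5 500 mm², y = 11 mm, Ī = 221833.3 mm⁴.
Web plate: 8 × 280, A = 2 240 mm², y = 162 mm, Ī = 14 634 667 mm⁴.
Top plate: 180 × 14, A = 2 520 mm², y = 309 mm, Ī = 41 160 mm⁴.
Centroid: ȳ = ΣA·y / ΣA = 117.1598 mm.
Transfer each piece to the centroidal x-axis using Ī + A·d² with d = y − 117.1598:
  bottom plate: d = -106.1598 mm → contributes +62 206 352 mm⁴
  web plate: d = 44.84016 mm → contributes +19 138 499 mm⁴
  top plate: d = 191.8402 mm → contributes +92 783 826 mm⁴
Total I = 174 128 678 mm⁴.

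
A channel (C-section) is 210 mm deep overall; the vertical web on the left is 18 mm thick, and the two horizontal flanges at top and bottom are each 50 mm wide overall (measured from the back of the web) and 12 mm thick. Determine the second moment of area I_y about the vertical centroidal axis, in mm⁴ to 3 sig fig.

Split into non-overlapping primitives; take the origin at the lower-left of the bounding box.
Web: 18 × 210, A = 3 780 mm², x = 9 mm, Ī = 102 060 mm⁴.
Top flange (beyond web): 32 × 12, A = 384 mm², x = 34 mm, Ī = 32 768 mm⁴.
Bottom flange (beyond web): 32 × 12, A = 384 mm², x = 34 mm, Ī = 32 768 mm⁴.
Centroid: x̄ = ΣA·x / ΣA = 13.222 mm.
Transfer each piece to the vertical centroidal axis using Ī + A·d² with d = x − 13.222:
  web: d = -4.2216 mm → contributes +169 428 mm⁴
  top flange (beyond web): d = 20.778 mm → contributes +198 556 mm⁴
  bottom flange (beyond web): d = 20.778 mm → contributes +198 556 mm⁴
Total I = 566 541 mm⁴.

I_y ≈ 5.67 × 10⁵ mm⁴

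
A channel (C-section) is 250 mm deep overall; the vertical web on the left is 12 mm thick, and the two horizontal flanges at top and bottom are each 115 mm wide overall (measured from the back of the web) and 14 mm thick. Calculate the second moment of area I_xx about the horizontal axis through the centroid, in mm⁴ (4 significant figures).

I_xx ≈ 5.583 × 10⁷ mm⁴

Treat the section as a set of non-overlapping primitives; coordinates are from the bounding-box lower-left.
Web: 12 × 250, A = 3 000 mm², y = 125 mm, Ī = 15 625 000 mm⁴.
Top flange (beyond web): 103 × 14, A = 1 442 mm², y = 243 mm, Ī = 23552.7 mm⁴.
Bottom flange (beyond web): 103 × 14, A = 1 442 mm², y = 7 mm, Ī = 23552.7 mm⁴.
By symmetry the centroid is at mid-height, ȳ = 125 mm.
Transfer each piece to the horizontal axis through the centroid using Ī + A·d² with d = y − 125:
  web: d = 0 mm → contributes +15 625 000 mm⁴
  top flange (beyond web): d = 118 mm → contributes +20 101 961 mm⁴
  bottom flange (beyond web): d = -118 mm → contributes +20 101 961 mm⁴
Total I = 55 828 921 mm⁴.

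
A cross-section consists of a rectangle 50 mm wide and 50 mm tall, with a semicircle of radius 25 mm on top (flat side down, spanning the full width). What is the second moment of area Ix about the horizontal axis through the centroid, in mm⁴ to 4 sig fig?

Ix ≈ 1.458 × 10⁶ mm⁴

Split into non-overlapping primitives; take the origin at the lower-left of the bounding box.
Rectangular body: 50 × 50, A = 2 500 mm², y = 25 mm, Ī = 520 833 mm⁴.
Semicircular cap: semicircle r = 25, A = 981.748 mm², y = 60.6103 mm, Ī = 42873.8 mm⁴.
Centroid: ȳ = ΣA·y / ΣA = 35.041 mm.
Transfer each piece to the horizontal axis through the centroid using Ī + A·d² with d = y − 35.041:
  rectangular body: d = -10.041 mm → contributes +772 889 mm⁴
  semicircular cap: d = 25.5693 mm → contributes +684 729 mm⁴
Total I = 1 457 619 mm⁴.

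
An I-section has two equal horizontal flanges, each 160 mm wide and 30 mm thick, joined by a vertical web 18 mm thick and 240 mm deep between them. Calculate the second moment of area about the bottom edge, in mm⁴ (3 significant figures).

I_base ≈ 5.10 × 10⁸ mm⁴

Split into non-overlapping primitives; take the origin at the lower-left of the bounding box.
Bottom flange: 160 × 30, A = 4 800 mm², y = 15 mm, Ī = 360 000 mm⁴.
Web: 18 × 240, A = 4 320 mm², y = 150 mm, Ī = 20 736 000 mm⁴.
Top flange: 160 × 30, A = 4 800 mm², y = 285 mm, Ī = 360 000 mm⁴.
Transfer each piece to the bottom edge using Ī + A·d² with d = y − 0:
  bottom flange: d = 15 mm → contributes +1 440 000 mm⁴
  web: d = 150 mm → contributes +117 936 000 mm⁴
  top flange: d = 285 mm → contributes +390 240 000 mm⁴
Total I = 509 616 000 mm⁴.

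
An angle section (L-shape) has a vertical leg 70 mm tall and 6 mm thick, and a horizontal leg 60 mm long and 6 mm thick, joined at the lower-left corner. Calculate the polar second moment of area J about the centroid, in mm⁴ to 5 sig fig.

Treat the section as a set of non-overlapping primitives; coordinates are from the bounding-box lower-left.
Vertical leg: 6 × 70, A = 420 mm², y = 35 mm, Ī = 171 500 mm⁴.
Horizontal leg (remainder): 54 × 6, A = 324 mm², y = 3 mm, Ī = 972 mm⁴.
Centroid: ȳ = ΣA·y / ΣA = 21.06452 mm.
Transfer each piece to the centroidal x-axis using Ī + A·d² with d = y − 21.06452:
  vertical leg: d = 13.93548 mm → contributes +253 063 mm⁴
  horizontal leg (remainder): d = -18.06452 mm → contributes +106701.9 mm⁴
Total I = 359764.9 mm⁴.
For the y-axis: x̄ = 16.06452 mm.
Repeating about the centroidal y-axis gives I_y = 244604.9 mm⁴.
Polar second moment: J = I_x + I_y = 604369.8 mm⁴.

J ≈ 6.0437 × 10⁵ mm⁴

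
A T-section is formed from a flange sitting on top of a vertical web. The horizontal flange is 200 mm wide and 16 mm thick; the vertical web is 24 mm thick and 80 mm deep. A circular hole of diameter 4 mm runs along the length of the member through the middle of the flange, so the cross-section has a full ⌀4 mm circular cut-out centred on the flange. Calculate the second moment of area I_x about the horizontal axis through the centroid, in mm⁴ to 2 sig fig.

I_x ≈ 3.9 × 10⁶ mm⁴

Decompose the section into non-overlapping parts with the origin at the bottom-left of its bounding rectangle.
Flange: 200 × 16, A = 3 200 mm², y = 88 mm, Ī = 68 267 mm⁴.
Web: 24 × 80, A = 1 920 mm², y = 40 mm, Ī = 1 024 000 mm⁴.
Hole (subtracted): ⌀4, A = 12.57 mm², y = 88 mm, Ī = 12.57 mm⁴.
Centroid: ȳ = ΣA·y / ΣA = 69.96 mm.
Transfer each piece to the horizontal axis through the centroid using Ī + A·d² with d = y − 69.96:
  flange: d = 18.04 mm → contributes +1 110 175 mm⁴
  web: d = -29.96 mm → contributes +2 746 902 mm⁴
  hole: d = 18.04 mm → contributes −4 104 mm⁴
Total I = 3 852 973 mm⁴.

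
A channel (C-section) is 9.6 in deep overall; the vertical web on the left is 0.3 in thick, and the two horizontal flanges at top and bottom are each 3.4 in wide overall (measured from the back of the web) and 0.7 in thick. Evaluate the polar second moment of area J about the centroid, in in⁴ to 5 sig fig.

J ≈ 116.74 in⁴

Treat the section as a set of non-overlapping primitives; coordinates are from the bounding-box lower-left.
Web: 0.3 × 9.6, A = 2.88 in², y = 4.8 in, Ī = 22.1184 in⁴.
Top flange (beyond web): 3.1 × 0.7, A = 2.17 in², y = 9.25 in, Ī = 0.08860833 in⁴.
Bottom flange (beyond web): 3.1 × 0.7, A = 2.17 in², y = 0.35 in, Ī = 0.08860833 in⁴.
By symmetry the centroid is at mid-height, ȳ = 4.8 in.
Transfer each piece to the centroidal x-axis using Ī + A·d² with d = y − 4.8:
  web: d = 0 in → contributes +22.1184 in⁴
  top flange (beyond web): d = 4.45 in → contributes +43.06003 in⁴
  bottom flange (beyond web): d = -4.45 in → contributes +43.06003 in⁴
Total I = 108.2385 in⁴.
For the y-axis: x̄ = 1.171884 in.
Repeating about the centroidal y-axis gives I_y = 8.500359 in⁴.
Polar second moment: J = I_x + I_y = 116.7388 in⁴.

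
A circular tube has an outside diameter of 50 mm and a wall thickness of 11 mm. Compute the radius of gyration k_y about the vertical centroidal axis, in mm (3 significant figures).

Decompose the section into non-overlapping parts with the origin at the bottom-left of its bounding rectangle.
Outer circle: ⌀50, A = 1963.5 mm², x = 25 mm, Ī = 306 796 mm⁴.
Bore (subtracted): ⌀28, A = 615.75 mm², x = 25 mm, Ī = 30 172 mm⁴.
By symmetry the centroid is at mid-width, x̄ = 25 mm.
All pieces are centred on the vertical centroidal axis, so I = ΣĪ (holes subtracted) = 276 624 mm⁴.
Radius of gyration: k = √(I/A) = √(276 624 / 1347.7) = 14.327 mm.

k_y ≈ 14.3 mm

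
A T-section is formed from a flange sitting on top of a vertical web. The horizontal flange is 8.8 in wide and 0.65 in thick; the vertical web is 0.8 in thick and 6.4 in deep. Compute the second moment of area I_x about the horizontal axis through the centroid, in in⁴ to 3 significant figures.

Split into non-overlapping primitives; take the origin at the lower-left of the bounding box.
Flange: 8.8 × 0.65, A = 5.72 in², y = 6.725 in, Ī = 0.20139 in⁴.
Web: 0.8 × 6.4, A = 5.12 in², y = 3.2 in, Ī = 17.476 in⁴.
Centroid: ȳ = ΣA·y / ΣA = 5.0601 in.
Transfer each piece to the horizontal axis through the centroid using Ī + A·d² with d = y − 5.0601:
  flange: d = 1.6649 in → contributes +16.057 in⁴
  web: d = -1.8601 in → contributes +35.19 in⁴
Total I = 51.248 in⁴.

I_x ≈ 51.2 in⁴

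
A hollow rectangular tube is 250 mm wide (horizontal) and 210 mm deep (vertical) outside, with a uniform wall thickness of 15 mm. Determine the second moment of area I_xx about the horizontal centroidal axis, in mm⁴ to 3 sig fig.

I_xx ≈ 8.60 × 10⁷ mm⁴

Split into non-overlapping primitives; take the origin at the lower-left of the bounding box.
Outer rectangle: 250 × 210, A = 52 500 mm², y = 105 mm, Ī = 192 937 500 mm⁴.
Inner void (subtracted): 220 × 180, A = 39 600 mm², y = 105 mm, Ī = 106 920 000 mm⁴.
By symmetry the centroid is at mid-height, ȳ = 105 mm.
All pieces are centred on the horizontal centroidal axis, so I = ΣĪ (holes subtracted) = 86 017 500 mm⁴.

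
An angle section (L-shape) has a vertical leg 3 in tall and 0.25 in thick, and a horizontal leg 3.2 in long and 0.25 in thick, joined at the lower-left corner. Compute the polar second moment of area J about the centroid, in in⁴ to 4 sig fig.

Break the section into simple shapes (no overlaps), measuring from the bottom-left corner of the bounding box.
Vertical leg: 0.25 × 3, A = 0.75 in², y = 1.5 in, Ī = 0.5625 in⁴.
Horizontal leg (remainder): 2.95 × 0.25, A = 0.7375 in², y = 0.125 in, Ī = 0.00384115 in⁴.
Centroid: ȳ = ΣA·y / ΣA = 0.818277 in.
Transfer each piece to the centroidal x-axis using Ī + A·d² with d = y − 0.818277:
  vertical leg: d = 0.681723 in → contributes +0.911059 in⁴
  horizontal leg (remainder): d = -0.693277 in → contributes +0.358308 in⁴
Total I = 1.26937 in⁴.
For the y-axis: x̄ = 0.918277 in.
Repeating about the centroidal y-axis gives I_y = 1.49068 in⁴.
Polar second moment: J = I_x + I_y = 2.76005 in⁴.

J ≈ 2.760 in⁴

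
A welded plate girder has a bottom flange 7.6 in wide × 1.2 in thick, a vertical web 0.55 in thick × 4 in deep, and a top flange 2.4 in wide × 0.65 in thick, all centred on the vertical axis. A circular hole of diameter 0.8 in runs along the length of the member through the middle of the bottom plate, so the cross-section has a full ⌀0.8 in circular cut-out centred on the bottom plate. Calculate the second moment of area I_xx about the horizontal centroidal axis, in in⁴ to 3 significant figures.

I_xx ≈ 42.3 in⁴

Treat the section as a set of non-overlapping primitives; coordinates are from the bounding-box lower-left.
Bottom plate: 7.6 × 1.2, A = 9.12 in², y = 0.6 in, Ī = 1.0944 in⁴.
Web plate: 0.55 × 4, A = 2.2 in², y = 3.2 in, Ī = 2.9333 in⁴.
Top plate: 2.4 × 0.65, A = 1.56 in², y = 5.525 in, Ī = 0.054925 in⁴.
Hole (subtracted): ⌀0.8, A = 0.50265 in², y = 0.6 in, Ī = 0.020106 in⁴.
Centroid: ȳ = ΣA·y / ΣA = 1.6829 in.
Transfer each piece to the horizontal centroidal axis using Ī + A·d² with d = y − 1.6829:
  bottom plate: d = -1.0829 in → contributes +11.788 in⁴
  web plate: d = 1.5171 in → contributes +7.9971 in⁴
  top plate: d = 3.8421 in → contributes +23.084 in⁴
  hole: d = -1.0829 in → contributes −0.60952 in⁴
Total I = 42.26 in⁴.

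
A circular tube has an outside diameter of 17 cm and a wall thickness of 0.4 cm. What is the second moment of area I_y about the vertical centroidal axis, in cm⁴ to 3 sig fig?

I_y ≈ 719 cm⁴

Decompose the section into non-overlapping parts with the origin at the bottom-left of its bounding rectangle.
Outer circle: ⌀17, A = 226.98 cm², x = 8.5 cm, Ī = 4099.8 cm⁴.
Bore (subtracted): ⌀16.2, A = 206.12 cm², x = 8.5 cm, Ī = 3380.9 cm⁴.
By symmetry the centroid is at mid-width, x̄ = 8.5 cm.
All pieces are centred on the vertical centroidal axis, so I = ΣĪ (holes subtracted) = 718.95 cm⁴.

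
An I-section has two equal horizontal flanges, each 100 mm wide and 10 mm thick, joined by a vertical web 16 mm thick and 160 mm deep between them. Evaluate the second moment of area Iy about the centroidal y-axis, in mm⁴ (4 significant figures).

Iy ≈ 1.721 × 10⁶ mm⁴

Split into non-overlapping primitives; take the origin at the lower-left of the bounding box.
Bottom flange: 100 × 10, A = 1 000 mm², x = 50 mm, Ī = 833 333 mm⁴.
Web: 16 × 160, A = 2 560 mm², x = 50 mm, Ī = 54613.3 mm⁴.
Top flange: 100 × 10, A = 1 000 mm², x = 50 mm, Ī = 833 333 mm⁴.
By symmetry the centroid is at mid-width, x̄ = 50 mm.
All pieces are centred on the centroidal y-axis, so I = ΣĪ = 1 721 280 mm⁴.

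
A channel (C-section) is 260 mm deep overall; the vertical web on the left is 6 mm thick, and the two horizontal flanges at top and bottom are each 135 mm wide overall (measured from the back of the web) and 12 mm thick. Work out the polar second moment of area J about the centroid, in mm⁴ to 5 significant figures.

Break the section into simple shapes (no overlaps), measuring from the bottom-left corner of the bounding box.
Web: 6 × 260, A = 1 560 mm², y = 130 mm, Ī = 8 788 000 mm⁴.
Top flange (beyond web): 129 × 12, A = 1 548 mm², y = 254 mm, Ī = 18 576 mm⁴.
Bottom flange (beyond web): 129 × 12, A = 1 548 mm², y = 6 mm, Ī = 18 576 mm⁴.
By symmetry the centroid is at mid-height, ȳ = 130 mm.
Transfer each piece to the centroidal x-axis using Ī + A·d² with d = y − 130:
  web: d = 0 mm → contributes +8 788 000 mm⁴
  top flange (beyond web): d = 124 mm → contributes +23 820 624 mm⁴
  bottom flange (beyond web): d = -124 mm → contributes +23 820 624 mm⁴
Total I = 56 429 248 mm⁴.
For the y-axis: x̄ = 47.88402 mm.
Repeating about the centroidal y-axis gives I_y = 9 024 345 mm⁴.
Polar second moment: J = I_x + I_y = 65 453 593 mm⁴.

J ≈ 6.5454 × 10⁷ mm⁴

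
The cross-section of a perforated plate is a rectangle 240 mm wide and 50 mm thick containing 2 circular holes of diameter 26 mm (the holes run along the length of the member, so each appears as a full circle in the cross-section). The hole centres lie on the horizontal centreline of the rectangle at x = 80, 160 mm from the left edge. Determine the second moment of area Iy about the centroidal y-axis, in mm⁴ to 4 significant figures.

Split into non-overlapping primitives; take the origin at the lower-left of the bounding box.
Plate: 240 × 50, A = 12 000 mm², x = 120 mm, Ī = 57 600 000 mm⁴.
Hole 1 (subtracted): ⌀26, A = 530.929 mm², x = 80 mm, Ī = 22431.8 mm⁴.
Hole 2 (subtracted): ⌀26, A = 530.929 mm², x = 160 mm, Ī = 22431.8 mm⁴.
By symmetry the centroid is at mid-width, x̄ = 120 mm.
Transfer each piece to the centroidal y-axis using Ī + A·d² with d = x − 120:
  plate: d = 0 mm → contributes +57 600 000 mm⁴
  hole 1: d = -40 mm → contributes −871 918 mm⁴
  hole 2: d = 40 mm → contributes −871 918 mm⁴
Total I = 55 856 163 mm⁴.

Iy ≈ 5.586 × 10⁷ mm⁴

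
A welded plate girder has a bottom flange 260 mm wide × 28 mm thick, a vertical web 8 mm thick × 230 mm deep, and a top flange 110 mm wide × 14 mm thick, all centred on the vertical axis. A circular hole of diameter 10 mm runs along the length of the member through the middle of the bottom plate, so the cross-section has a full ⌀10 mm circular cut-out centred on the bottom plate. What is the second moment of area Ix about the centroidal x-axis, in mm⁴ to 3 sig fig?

Ix ≈ 9.95 × 10⁷ mm⁴

Decompose the section into non-overlapping parts with the origin at the bottom-left of its bounding rectangle.
Bottom plate: 260 × 28, A = 7 280 mm², y = 14 mm, Ī = 475 627 mm⁴.
Web plate: 8 × 230, A = 1 840 mm², y = 143 mm, Ī = 8 111 333 mm⁴.
Top plate: 110 × 14, A = 1 540 mm², y = 265 mm, Ī = 25 153 mm⁴.
Hole (subtracted): ⌀10, A = 78.54 mm², y = 14 mm, Ī = 490.87 mm⁴.
Centroid: ȳ = ΣA·y / ΣA = 72.962 mm.
Transfer each piece to the centroidal x-axis using Ī + A·d² with d = y − 72.962:
  bottom plate: d = -58.962 mm → contributes +25 784 345 mm⁴
  web plate: d = 70.038 mm → contributes +17 137 224 mm⁴
  top plate: d = 192.04 mm → contributes +56 818 414 mm⁴
  hole: d = -58.962 mm → contributes −273 532 mm⁴
Total I = 99 466 450 mm⁴.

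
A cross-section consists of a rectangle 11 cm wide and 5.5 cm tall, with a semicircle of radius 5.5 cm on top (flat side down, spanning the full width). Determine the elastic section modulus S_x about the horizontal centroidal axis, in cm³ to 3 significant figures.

Decompose the section into non-overlapping parts with the origin at the bottom-left of its bounding rectangle.
Rectangular body: 11 × 5.5, A = 60.5 cm², y = 2.75 cm, Ī = 152.51 cm⁴.
Semicircular cap: semicircle r = 5.5, A = 47.517 cm², y = 7.8343 cm, Ī = 100.43 cm⁴.
Centroid: ȳ = ΣA·y / ΣA = 4.9866 cm.
Transfer each piece to the horizontal centroidal axis using Ī + A·d² with d = y − 4.9866:
  rectangular body: d = -2.2366 cm → contributes +455.15 cm⁴
  semicircular cap: d = 2.8477 cm → contributes +485.76 cm⁴
Total I = 940.91 cm⁴.
Extreme fibre distance c = 6.0134 cm; S = I/c = 156.47 cm³.

S_x ≈ 156 cm³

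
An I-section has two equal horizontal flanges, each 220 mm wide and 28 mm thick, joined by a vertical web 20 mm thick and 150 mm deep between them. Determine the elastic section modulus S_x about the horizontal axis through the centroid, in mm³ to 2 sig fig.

Decompose the section into non-overlapping parts with the origin at the bottom-left of its bounding rectangle.
Bottom flange: 220 × 28, A = 6 160 mm², y = 14 mm, Ī = 402 453 mm⁴.
Web: 20 × 150, A = 3 000 mm², y = 103 mm, Ī = 5 625 000 mm⁴.
Top flange: 220 × 28, A = 6 160 mm², y = 192 mm, Ī = 402 453 mm⁴.
By symmetry the centroid is at mid-height, ȳ = 103 mm.
Transfer each piece to the horizontal axis through the centroid using Ī + A·d² with d = y − 103:
  bottom flange: d = -89 mm → contributes +49 195 813 mm⁴
  web: d = 0 mm → contributes +5 625 000 mm⁴
  top flange: d = 89 mm → contributes +49 195 813 mm⁴
Total I = 104 016 627 mm⁴.
Extreme fibre distance c = 103 mm; S = I/c = 1 009 870 mm³.

S_x ≈ 1.0 × 10⁶ mm³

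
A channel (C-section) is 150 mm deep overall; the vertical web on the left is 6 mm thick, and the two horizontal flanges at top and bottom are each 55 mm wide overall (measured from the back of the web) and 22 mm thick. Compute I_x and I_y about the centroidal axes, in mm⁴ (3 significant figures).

Decompose the section into non-overlapping parts with the origin at the bottom-left of its bounding rectangle.
Web: 6 × 150, A = 900 mm², y = 75 mm, Ī = 1 687 500 mm⁴.
Top flange (beyond web): 49 × 22, A = 1 078 mm², y = 139 mm, Ī = 43 479 mm⁴.
Bottom flange (beyond web): 49 × 22, A = 1 078 mm², y = 11 mm, Ī = 43 479 mm⁴.
By symmetry the centroid is at mid-height, ȳ = 75 mm.
Transfer each piece to the centroidal x-axis using Ī + A·d² with d = y − 75:
  web: d = 0 mm → contributes +1 687 500 mm⁴
  top flange (beyond web): d = 64 mm → contributes +4 458 967 mm⁴
  bottom flange (beyond web): d = -64 mm → contributes +4 458 967 mm⁴
Total I = 10 605 435 mm⁴.
For the y-axis: x̄ = 22.401 mm.
Repeating about the centroidal y-axis gives I_y = 914 259 mm⁴.

I_x ≈ 1.06 × 10⁷ mm⁴, I_y ≈ 9.14 × 10⁵ mm⁴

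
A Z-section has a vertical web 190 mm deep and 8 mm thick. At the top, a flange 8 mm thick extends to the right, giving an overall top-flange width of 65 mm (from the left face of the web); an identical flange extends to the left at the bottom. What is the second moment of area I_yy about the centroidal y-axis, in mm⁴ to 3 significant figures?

I_yy ≈ 1.22 × 10⁶ mm⁴

Break the section into simple shapes (no overlaps), measuring from the bottom-left corner of the bounding box.
Web: 8 × 190, A = 1 520 mm², x = 61 mm, Ī = 8106.7 mm⁴.
Top flange (beyond web): 57 × 8, A = 456 mm², x = 93.5 mm, Ī = 123 462 mm⁴.
Bottom flange (beyond web): 57 × 8, A = 456 mm², x = 28.5 mm, Ī = 123 462 mm⁴.
Centroid: x̄ = ΣA·x / ΣA = 61 mm.
Transfer each piece to the centroidal y-axis using Ī + A·d² with d = x − 61:
  web: d = 0 mm → contributes +8106.7 mm⁴
  top flange (beyond web): d = 32.5 mm → contributes +605 112 mm⁴
  bottom flange (beyond web): d = -32.5 mm → contributes +605 112 mm⁴
Total I = 1 218 331 mm⁴.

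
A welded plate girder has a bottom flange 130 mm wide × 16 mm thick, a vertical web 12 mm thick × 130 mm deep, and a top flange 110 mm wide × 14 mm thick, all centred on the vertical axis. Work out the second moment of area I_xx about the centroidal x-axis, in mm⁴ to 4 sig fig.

I_xx ≈ 2.101 × 10⁷ mm⁴

Split into non-overlapping primitives; take the origin at the lower-left of the bounding box.
Bottom plate: 130 × 16, A = 2 080 mm², y = 8 mm, Ī = 44373.3 mm⁴.
Web plate: 12 × 130, A = 1 560 mm², y = 81 mm, Ī = 2 197 000 mm⁴.
Top plate: 110 × 14, A = 1 540 mm², y = 153 mm, Ī = 25153.3 mm⁴.
Centroid: ȳ = ΣA·y / ΣA = 73.0927 mm.
Transfer each piece to the centroidal x-axis using Ī + A·d² with d = y − 73.0927:
  bottom plate: d = -65.0927 mm → contributes +8 857 448 mm⁴
  web plate: d = 7.90734 mm → contributes +2 294 540 mm⁴
  top plate: d = 79.9073 mm → contributes +9 858 334 mm⁴
Total I = 21 010 322 mm⁴.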